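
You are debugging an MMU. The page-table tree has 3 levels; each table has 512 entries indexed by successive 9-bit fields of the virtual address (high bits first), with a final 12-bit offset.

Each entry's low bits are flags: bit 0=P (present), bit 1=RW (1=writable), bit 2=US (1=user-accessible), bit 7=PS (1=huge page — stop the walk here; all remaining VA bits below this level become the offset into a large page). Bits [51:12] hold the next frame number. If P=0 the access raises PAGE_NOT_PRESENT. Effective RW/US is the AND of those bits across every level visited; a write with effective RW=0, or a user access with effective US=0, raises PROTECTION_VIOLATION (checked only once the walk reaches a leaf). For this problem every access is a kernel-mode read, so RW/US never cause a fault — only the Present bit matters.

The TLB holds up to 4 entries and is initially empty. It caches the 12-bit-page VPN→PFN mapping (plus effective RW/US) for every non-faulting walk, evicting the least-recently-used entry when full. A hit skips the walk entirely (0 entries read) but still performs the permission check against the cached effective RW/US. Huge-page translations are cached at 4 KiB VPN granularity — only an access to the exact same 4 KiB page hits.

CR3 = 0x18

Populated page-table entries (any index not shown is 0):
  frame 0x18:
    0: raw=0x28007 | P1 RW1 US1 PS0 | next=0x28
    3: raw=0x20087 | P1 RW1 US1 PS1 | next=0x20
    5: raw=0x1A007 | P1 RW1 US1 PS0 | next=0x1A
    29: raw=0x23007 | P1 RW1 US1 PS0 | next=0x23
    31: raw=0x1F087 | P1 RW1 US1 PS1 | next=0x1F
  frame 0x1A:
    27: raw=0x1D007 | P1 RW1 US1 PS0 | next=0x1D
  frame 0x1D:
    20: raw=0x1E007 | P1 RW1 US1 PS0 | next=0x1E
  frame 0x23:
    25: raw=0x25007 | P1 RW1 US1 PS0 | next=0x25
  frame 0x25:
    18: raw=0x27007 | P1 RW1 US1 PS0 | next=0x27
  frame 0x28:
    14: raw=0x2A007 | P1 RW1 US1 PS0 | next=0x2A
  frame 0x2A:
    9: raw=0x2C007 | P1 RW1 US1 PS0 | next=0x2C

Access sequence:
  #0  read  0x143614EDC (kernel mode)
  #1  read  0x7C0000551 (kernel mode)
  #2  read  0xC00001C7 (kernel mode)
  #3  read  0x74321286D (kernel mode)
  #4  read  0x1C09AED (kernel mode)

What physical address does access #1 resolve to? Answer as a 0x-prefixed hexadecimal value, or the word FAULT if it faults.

Per-access translation:
#0 VA=0x143614EDC (r,kernel):
  lvl0: tbl 0x18, slot 5 ⇒ 0x1A007 (P1/RW1/US1/PS0)
  lvl1: tbl 0x1A, slot 27 ⇒ 0x1D007 (P1/RW1/US1/PS0)
  lvl2: tbl 0x1D, slot 20 ⇒ 0x1E007 (P1/RW1/US1/PS0)
  ✓ 0x1EEDC  — 3 lookups
#1 VA=0x7C0000551 (r,kernel):
  lvl0: tbl 0x18, slot 31 ⇒ 0x1F087 (P1/RW1/US1/PS1)
  ✓ 0x1F551 (huge @L0)  — 1 lookups
#2 VA=0xC00001C7 (r,kernel):
  lvl0: tbl 0x18, slot 3 ⇒ 0x20087 (P1/RW1/US1/PS1)
  ✓ 0x201C7 (huge @L0)  — 1 lookups
#3 VA=0x74321286D (r,kernel):
  lvl0: tbl 0x18, slot 29 ⇒ 0x23007 (P1/RW1/US1/PS0)
  lvl1: tbl 0x23, slot 25 ⇒ 0x25007 (P1/RW1/US1/PS0)
  lvl2: tbl 0x25, slot 18 ⇒ 0x27007 (P1/RW1/US1/PS0)
  ✓ 0x2786D  — 3 lookups
#4 VA=0x1C09AED (r,kernel):
  lvl0: tbl 0x18, slot 0 ⇒ 0x28007 (P1/RW1/US1/PS0)
  lvl1: tbl 0x28, slot 14 ⇒ 0x2A007 (P1/RW1/US1/PS0)
  lvl2: tbl 0x2A, slot 9 ⇒ 0x2C007 (P1/RW1/US1/PS0)
  ✓ 0x2CAED  — 3 lookups

Access #1 PA: 0x1F551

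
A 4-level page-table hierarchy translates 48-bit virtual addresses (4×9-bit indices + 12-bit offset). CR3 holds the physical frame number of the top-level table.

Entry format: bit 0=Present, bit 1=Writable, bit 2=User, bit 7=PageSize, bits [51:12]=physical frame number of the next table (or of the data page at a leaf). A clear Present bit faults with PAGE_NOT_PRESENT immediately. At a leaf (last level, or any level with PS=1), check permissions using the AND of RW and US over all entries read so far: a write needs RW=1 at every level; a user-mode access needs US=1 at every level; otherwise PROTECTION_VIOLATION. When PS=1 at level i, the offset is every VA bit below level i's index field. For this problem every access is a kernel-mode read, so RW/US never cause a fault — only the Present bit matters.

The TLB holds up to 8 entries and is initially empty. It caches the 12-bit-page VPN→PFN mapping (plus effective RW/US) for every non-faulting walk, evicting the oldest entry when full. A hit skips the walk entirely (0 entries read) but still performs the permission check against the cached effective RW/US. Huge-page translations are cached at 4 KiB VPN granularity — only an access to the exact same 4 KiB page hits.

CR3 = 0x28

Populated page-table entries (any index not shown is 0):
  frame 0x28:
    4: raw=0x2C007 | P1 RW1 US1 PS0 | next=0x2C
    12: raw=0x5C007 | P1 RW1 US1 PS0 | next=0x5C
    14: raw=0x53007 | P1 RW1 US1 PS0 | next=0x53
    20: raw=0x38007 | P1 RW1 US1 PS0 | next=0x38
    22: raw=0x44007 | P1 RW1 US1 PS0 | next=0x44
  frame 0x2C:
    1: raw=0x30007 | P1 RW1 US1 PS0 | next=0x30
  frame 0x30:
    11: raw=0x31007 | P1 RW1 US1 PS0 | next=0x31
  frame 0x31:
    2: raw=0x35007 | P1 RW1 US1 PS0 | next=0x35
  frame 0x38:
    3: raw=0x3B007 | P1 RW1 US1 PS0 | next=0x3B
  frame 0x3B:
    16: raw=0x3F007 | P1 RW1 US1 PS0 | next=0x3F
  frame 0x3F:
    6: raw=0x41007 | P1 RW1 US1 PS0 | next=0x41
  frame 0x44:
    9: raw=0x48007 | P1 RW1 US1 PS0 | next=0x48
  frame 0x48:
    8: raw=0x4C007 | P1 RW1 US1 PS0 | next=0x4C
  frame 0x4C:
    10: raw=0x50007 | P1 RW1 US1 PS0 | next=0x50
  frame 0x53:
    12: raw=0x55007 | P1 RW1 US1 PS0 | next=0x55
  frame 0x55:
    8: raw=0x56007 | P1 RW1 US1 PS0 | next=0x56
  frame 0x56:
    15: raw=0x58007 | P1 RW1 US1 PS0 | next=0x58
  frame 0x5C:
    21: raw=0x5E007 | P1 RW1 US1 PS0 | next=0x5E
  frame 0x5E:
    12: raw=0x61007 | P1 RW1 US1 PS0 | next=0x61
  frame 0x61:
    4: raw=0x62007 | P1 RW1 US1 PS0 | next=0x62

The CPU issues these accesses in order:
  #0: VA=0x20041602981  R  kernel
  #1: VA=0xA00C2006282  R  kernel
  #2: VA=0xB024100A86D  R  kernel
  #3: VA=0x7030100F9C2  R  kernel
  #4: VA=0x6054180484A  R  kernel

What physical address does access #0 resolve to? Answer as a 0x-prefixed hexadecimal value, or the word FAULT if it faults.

Per-access translation:
#0 VA=0x20041602981 (r,kernel):
  L0 @0x28[4] → 0x2C007  P=1,RW=1,US=1,PS=0
  L1 @0x2C[1] → 0x30007  P=1,RW=1,US=1,PS=0
  L2 @0x30[11] → 0x31007  P=1,RW=1,US=1,PS=0
  L3 @0x31[2] → 0x35007  P=1,RW=1,US=1,PS=0
  → PA=0x35981  (4 entries read)
#1 VA=0xA00C2006282 (r,kernel):
  L0 @0x28[20] → 0x38007  P=1,RW=1,US=1,PS=0
  L1 @0x38[3] → 0x3B007  P=1,RW=1,US=1,PS=0
  L2 @0x3B[16] → 0x3F007  P=1,RW=1,US=1,PS=0
  L3 @0x3F[6] → 0x41007  P=1,RW=1,US=1,PS=0
  → PA=0x41282  (4 entries read)
#2 VA=0xB024100A86D (r,kernel):
  L0 @0x28[22] → 0x44007  P=1,RW=1,US=1,PS=0
  L1 @0x44[9] → 0x48007  P=1,RW=1,US=1,PS=0
  L2 @0x48[8] → 0x4C007  P=1,RW=1,US=1,PS=0
  L3 @0x4C[10] → 0x50007  P=1,RW=1,US=1,PS=0
  → PA=0x5086D  (4 entries read)
#3 VA=0x7030100F9C2 (r,kernel):
  L0 @0x28[14] → 0x53007  P=1,RW=1,US=1,PS=0
  L1 @0x53[12] → 0x55007  P=1,RW=1,US=1,PS=0
  L2 @0x55[8] → 0x56007  P=1,RW=1,US=1,PS=0
  L3 @0x56[15] → 0x58007  P=1,RW=1,US=1,PS=0
  → PA=0x589C2  (4 entries read)
#4 VA=0x6054180484A (r,kernel):
  L0 @0x28[12] → 0x5C007  P=1,RW=1,US=1,PS=0
  L1 @0x5C[21] → 0x5E007  P=1,RW=1,US=1,PS=0
  L2 @0x5E[12] → 0x61007  P=1,RW=1,US=1,PS=0
  L3 @0x61[4] → 0x62007  P=1,RW=1,US=1,PS=0
  → PA=0x6284A  (4 entries read)

Access #0 PA: 0x35981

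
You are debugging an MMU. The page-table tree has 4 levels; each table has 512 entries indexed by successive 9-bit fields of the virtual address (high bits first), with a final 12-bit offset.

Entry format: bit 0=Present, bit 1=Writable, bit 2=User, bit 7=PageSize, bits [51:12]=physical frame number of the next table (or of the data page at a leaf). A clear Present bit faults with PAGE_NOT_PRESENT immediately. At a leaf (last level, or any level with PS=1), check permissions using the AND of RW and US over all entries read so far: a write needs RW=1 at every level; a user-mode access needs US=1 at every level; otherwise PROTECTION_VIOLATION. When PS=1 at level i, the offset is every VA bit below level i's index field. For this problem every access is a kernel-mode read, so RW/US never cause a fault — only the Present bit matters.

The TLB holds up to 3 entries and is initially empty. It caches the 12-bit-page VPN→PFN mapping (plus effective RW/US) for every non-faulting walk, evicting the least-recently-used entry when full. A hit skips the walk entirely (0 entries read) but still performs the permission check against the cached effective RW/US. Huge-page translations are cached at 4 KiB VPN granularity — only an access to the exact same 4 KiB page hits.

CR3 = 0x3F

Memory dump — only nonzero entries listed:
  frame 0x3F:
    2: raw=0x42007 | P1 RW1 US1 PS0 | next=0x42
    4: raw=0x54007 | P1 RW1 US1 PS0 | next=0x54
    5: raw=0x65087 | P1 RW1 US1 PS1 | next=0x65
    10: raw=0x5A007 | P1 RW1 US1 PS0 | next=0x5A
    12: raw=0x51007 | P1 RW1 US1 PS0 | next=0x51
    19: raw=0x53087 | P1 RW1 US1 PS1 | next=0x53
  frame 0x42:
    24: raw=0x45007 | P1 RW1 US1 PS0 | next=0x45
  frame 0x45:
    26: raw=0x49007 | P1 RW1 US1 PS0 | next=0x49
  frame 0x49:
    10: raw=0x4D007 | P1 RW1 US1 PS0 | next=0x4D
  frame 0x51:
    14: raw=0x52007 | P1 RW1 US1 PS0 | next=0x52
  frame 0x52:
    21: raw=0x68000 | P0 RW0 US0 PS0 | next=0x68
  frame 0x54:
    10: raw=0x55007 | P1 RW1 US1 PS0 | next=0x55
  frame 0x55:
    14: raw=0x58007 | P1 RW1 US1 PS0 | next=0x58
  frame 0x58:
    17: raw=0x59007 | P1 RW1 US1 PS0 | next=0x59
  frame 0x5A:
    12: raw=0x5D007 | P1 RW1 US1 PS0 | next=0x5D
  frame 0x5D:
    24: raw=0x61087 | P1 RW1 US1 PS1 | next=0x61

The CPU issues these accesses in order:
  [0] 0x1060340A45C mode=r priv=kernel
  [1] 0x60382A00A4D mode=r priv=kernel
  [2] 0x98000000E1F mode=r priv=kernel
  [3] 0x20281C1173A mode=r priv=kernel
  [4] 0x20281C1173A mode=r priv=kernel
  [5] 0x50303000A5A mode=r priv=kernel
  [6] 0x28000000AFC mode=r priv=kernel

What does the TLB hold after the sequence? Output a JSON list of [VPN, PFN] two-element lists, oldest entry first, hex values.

Per-access translation:
#0 VA=0x1060340A45C (r,kernel):
  [0] read 0x3F idx=2: raw=0x42007 flags P=1 W=1 U=1 S=0
  [1] read 0x42 idx=24: raw=0x45007 flags P=1 W=1 U=1 S=0
  [2] read 0x45 idx=26: raw=0x49007 flags P=1 W=1 U=1 S=0
  [3] read 0x49 idx=10: raw=0x4D007 flags P=1 W=1 U=1 S=0
  → PA=0x4D45C  (4 entries read)
#1 VA=0x60382A00A4D (r,kernel):
  [0] read 0x3F idx=12: raw=0x51007 flags P=1 W=1 U=1 S=0
  [1] read 0x51 idx=14: raw=0x52007 flags P=1 W=1 U=1 S=0
  [2] read 0x52 idx=21: raw=0x68000 flags P=0 W=0 U=0 S=0
  ✗ PAGE_NOT_PRESENT  [3 reads]
#2 VA=0x98000000E1F (r,kernel):
  [0] read 0x3F idx=19: raw=0x53087 flags P=1 W=1 U=1 S=1
  → PA=0x53E1F (huge @L0)  (1 entries read)
#3 VA=0x20281C1173A (r,kernel):
  [0] read 0x3F idx=4: raw=0x54007 flags P=1 W=1 U=1 S=0
  [1] read 0x54 idx=10: raw=0x55007 flags P=1 W=1 U=1 S=0
  [2] read 0x55 idx=14: raw=0x58007 flags P=1 W=1 U=1 S=0
  [3] read 0x58 idx=17: raw=0x59007 flags P=1 W=1 U=1 S=0
  → PA=0x5973A  (4 entries read)
#4 VA=0x20281C1173A (r,kernel):
  TLB hit vpn=0x20281C11 → PA=0x5973A
#5 VA=0x50303000A5A (r,kernel):
  [0] read 0x3F idx=10: raw=0x5A007 flags P=1 W=1 U=1 S=0
  [1] read 0x5A idx=12: raw=0x5D007 flags P=1 W=1 U=1 S=0
  [2] read 0x5D idx=24: raw=0x61087 flags P=1 W=1 U=1 S=1
  → PA=0x61A5A (huge @L2)  (3 entries read)
#6 VA=0x28000000AFC (r,kernel):
  [0] read 0x3F idx=5: raw=0x65087 flags P=1 W=1 U=1 S=1
  → PA=0x65AFC (huge @L0)  (1 entries read)

TLB: [["0x20281C11", "0x59"], ["0x50303000", "0x61"], ["0x28000000", "0x65"]]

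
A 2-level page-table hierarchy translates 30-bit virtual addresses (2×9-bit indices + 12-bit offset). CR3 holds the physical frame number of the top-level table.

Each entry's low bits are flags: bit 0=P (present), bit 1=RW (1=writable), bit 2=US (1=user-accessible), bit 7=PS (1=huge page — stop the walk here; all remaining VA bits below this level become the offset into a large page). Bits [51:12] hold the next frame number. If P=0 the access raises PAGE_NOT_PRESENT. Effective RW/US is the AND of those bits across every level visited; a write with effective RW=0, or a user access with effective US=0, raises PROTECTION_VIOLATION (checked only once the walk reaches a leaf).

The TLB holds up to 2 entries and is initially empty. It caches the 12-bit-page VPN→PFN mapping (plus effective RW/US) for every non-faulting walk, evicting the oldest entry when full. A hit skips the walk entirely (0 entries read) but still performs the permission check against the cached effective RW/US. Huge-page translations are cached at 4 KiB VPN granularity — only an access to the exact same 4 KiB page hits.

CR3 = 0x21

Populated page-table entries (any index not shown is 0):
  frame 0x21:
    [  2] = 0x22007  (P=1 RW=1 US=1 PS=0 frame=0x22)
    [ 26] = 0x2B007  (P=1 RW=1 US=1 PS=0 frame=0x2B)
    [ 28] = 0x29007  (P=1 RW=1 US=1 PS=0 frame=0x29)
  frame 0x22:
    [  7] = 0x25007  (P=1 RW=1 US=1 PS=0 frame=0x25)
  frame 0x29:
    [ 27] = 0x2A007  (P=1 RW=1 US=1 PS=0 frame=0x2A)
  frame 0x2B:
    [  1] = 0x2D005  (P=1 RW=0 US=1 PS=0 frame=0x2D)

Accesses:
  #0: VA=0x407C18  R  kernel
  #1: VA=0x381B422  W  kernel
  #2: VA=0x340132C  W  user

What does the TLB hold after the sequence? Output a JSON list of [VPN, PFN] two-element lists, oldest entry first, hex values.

Trace:
#0 VA=0x407C18 (r,kernel):
  L0: frame=0x21 idx=2 entry=0x22007 [P=1 RW=1 US=1 PS=0]
  L1: frame=0x22 idx=7 entry=0x25007 [P=1 RW=1 US=1 PS=0]
  → PA=0x25C18  (2 entries read)
#1 VA=0x381B422 (w,kernel):
  L0: frame=0x21 idx=28 entry=0x29007 [P=1 RW=1 US=1 PS=0]
  L1: frame=0x29 idx=27 entry=0x2A007 [P=1 RW=1 US=1 PS=0]
  → PA=0x2A422  (2 entries read)
#2 VA=0x340132C (w,user):
  L0: frame=0x21 idx=26 entry=0x2B007 [P=1 RW=1 US=1 PS=0]
  L1: frame=0x2B idx=1 entry=0x2D005 [P=1 RW=0 US=1 PS=0]
  ⇒ fault: PROTECTION_VIOLATION  — 2 lookups

TLB: [["0x407", "0x25"], ["0x381B", "0x2A"]]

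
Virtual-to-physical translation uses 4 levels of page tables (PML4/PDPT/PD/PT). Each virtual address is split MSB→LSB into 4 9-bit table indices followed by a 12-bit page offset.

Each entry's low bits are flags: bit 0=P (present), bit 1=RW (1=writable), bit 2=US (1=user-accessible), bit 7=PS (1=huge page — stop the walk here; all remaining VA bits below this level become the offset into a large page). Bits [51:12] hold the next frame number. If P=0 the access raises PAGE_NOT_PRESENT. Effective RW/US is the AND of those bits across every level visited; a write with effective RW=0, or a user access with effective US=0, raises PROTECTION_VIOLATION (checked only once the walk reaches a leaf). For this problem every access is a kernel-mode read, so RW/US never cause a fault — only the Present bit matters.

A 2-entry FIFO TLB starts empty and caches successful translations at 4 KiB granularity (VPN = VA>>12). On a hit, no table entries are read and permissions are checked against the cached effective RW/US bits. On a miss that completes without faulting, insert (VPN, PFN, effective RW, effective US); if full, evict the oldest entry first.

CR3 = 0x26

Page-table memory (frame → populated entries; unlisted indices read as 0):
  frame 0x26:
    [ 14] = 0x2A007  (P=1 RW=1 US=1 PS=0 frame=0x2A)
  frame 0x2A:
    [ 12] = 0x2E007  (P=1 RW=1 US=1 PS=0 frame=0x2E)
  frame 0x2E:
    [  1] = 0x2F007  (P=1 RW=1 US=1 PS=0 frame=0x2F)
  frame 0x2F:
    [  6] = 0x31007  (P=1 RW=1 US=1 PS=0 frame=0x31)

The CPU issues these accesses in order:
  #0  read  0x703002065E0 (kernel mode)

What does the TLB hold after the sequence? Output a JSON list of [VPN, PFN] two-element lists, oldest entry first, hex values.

Per-access translation:
#0 VA=0x703002065E0 (r,kernel):
  L0: frame=0x26 idx=14 entry=0x2A007 [P=1 RW=1 US=1 PS=0]
  L1: frame=0x2A idx=12 entry=0x2E007 [P=1 RW=1 US=1 PS=0]
  L2: frame=0x2E idx=1 entry=0x2F007 [P=1 RW=1 US=1 PS=0]
  L3: frame=0x2F idx=6 entry=0x31007 [P=1 RW=1 US=1 PS=0]
  → PA=0x315E0  (4 entries read)

TLB: [["0x70300206", "0x31"]]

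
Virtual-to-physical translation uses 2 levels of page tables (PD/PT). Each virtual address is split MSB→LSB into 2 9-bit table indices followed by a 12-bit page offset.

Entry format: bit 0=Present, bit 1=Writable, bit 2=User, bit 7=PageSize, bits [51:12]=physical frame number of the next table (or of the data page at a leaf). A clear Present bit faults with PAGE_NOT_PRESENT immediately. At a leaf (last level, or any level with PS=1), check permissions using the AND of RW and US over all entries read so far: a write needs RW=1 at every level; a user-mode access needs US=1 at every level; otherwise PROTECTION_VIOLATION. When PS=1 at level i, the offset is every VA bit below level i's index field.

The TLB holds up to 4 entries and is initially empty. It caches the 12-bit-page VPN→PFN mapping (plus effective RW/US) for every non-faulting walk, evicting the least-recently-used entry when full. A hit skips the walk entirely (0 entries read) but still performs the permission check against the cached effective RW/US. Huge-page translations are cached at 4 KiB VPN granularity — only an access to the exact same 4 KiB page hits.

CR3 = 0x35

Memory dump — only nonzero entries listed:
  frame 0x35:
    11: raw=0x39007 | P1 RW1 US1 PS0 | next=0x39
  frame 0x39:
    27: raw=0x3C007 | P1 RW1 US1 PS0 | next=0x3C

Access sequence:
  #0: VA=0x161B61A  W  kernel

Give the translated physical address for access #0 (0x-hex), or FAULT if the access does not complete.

Trace:
#0 VA=0x161B61A (w,kernel):
  [0] read 0x35 idx=11: raw=0x39007 flags P=1 W=1 U=1 S=0
  [1] read 0x39 idx=27: raw=0x3C007 flags P=1 W=1 U=1 S=0
  ✓ 0x3C61A  — 2 lookups

Access #0 PA: 0x3C61A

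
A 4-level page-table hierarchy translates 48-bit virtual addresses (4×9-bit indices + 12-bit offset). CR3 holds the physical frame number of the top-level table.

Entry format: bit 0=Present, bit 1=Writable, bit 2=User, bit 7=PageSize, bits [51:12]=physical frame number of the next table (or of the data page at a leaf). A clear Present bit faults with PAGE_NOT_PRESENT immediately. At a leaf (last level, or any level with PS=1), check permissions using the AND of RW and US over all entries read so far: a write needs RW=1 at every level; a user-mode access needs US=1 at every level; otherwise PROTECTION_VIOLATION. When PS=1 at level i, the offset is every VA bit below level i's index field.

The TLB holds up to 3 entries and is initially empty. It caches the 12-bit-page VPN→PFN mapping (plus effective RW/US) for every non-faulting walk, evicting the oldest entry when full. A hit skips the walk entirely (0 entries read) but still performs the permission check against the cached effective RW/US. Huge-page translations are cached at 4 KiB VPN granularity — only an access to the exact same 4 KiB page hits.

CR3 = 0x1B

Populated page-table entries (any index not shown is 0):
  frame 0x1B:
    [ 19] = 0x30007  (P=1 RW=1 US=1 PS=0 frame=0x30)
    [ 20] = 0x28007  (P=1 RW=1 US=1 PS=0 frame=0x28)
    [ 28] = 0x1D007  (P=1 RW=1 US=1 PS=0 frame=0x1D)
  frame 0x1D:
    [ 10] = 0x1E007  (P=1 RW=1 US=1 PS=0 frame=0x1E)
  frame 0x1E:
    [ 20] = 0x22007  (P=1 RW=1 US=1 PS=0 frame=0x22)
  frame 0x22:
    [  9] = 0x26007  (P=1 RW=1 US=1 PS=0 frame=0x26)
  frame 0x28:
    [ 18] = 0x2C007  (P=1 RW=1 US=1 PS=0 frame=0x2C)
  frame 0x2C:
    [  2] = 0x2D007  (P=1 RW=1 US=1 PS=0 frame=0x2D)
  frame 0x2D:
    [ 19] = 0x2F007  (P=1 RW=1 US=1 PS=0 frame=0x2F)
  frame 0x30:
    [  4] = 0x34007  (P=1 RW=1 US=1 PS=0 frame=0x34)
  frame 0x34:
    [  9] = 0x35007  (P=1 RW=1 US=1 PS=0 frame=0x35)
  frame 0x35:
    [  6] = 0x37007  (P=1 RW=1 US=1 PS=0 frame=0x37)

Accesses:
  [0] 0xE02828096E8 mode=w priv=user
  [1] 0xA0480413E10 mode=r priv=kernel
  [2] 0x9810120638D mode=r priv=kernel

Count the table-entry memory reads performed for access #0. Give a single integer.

Per-access translation:
#0 VA=0xE02828096E8 (w,user):
  L0 @0x1B[28] → 0x1D007  P=1,RW=1,US=1,PS=0
  L1 @0x1D[10] → 0x1E007  P=1,RW=1,US=1,PS=0
  L2 @0x1E[20] → 0x22007  P=1,RW=1,US=1,PS=0
  L3 @0x22[9] → 0x26007  P=1,RW=1,US=1,PS=0
  → PA=0x266E8  (4 entries read)
#1 VA=0xA0480413E10 (r,kernel):
  L0 @0x1B[20] → 0x28007  P=1,RW=1,US=1,PS=0
  L1 @0x28[18] → 0x2C007  P=1,RW=1,US=1,PS=0
  L2 @0x2C[2] → 0x2D007  P=1,RW=1,US=1,PS=0
  L3 @0x2D[19] → 0x2F007  P=1,RW=1,US=1,PS=0
  → PA=0x2FE10  (4 entries read)
#2 VA=0x9810120638D (r,kernel):
  L0 @0x1B[19] → 0x30007  P=1,RW=1,US=1,PS=0
  L1 @0x30[4] → 0x34007  P=1,RW=1,US=1,PS=0
  L2 @0x34[9] → 0x35007  P=1,RW=1,US=1,PS=0
  L3 @0x35[6] → 0x37007  P=1,RW=1,US=1,PS=0
  → PA=0x3738D  (4 entries read)

Entries read for #0: 4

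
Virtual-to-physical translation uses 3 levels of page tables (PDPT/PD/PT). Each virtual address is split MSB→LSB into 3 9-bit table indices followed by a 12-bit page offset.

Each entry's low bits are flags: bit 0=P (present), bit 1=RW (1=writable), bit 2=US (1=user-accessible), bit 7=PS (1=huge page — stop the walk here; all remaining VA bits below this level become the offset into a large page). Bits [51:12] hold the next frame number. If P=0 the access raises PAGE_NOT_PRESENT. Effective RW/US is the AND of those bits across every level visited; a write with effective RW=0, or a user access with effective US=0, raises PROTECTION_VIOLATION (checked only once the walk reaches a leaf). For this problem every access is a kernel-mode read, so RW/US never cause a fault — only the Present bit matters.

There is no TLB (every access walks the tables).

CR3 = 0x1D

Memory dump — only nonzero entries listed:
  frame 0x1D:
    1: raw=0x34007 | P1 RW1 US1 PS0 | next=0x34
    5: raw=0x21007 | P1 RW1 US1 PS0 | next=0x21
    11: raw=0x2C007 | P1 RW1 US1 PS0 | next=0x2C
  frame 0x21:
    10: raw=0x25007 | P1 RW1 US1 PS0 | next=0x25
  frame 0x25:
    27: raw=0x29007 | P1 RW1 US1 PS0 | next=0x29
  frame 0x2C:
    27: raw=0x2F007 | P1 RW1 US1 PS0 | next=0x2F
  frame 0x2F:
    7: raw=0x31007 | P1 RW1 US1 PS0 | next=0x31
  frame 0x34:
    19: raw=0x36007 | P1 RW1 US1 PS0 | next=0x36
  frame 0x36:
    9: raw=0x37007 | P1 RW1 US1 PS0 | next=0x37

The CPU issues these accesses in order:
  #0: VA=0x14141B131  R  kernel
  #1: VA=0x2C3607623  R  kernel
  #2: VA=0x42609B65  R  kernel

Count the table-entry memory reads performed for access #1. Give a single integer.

Trace:
#0 VA=0x14141B131 (r,kernel):
  L0: frame=0x1D idx=5 entry=0x21007 [P=1 RW=1 US=1 PS=0]
  L1: frame=0x21 idx=10 entry=0x25007 [P=1 RW=1 US=1 PS=0]
  L2: frame=0x25 idx=27 entry=0x29007 [P=1 RW=1 US=1 PS=0]
  ✓ 0x29131  — 3 lookups
#1 VA=0x2C3607623 (r,kernel):
  L0: frame=0x1D idx=11 entry=0x2C007 [P=1 RW=1 US=1 PS=0]
  L1: frame=0x2C idx=27 entry=0x2F007 [P=1 RW=1 US=1 PS=0]
  L2: frame=0x2F idx=7 entry=0x31007 [P=1 RW=1 US=1 PS=0]
  ✓ 0x31623  — 3 lookups
#2 VA=0x42609B65 (r,kernel):
  L0: frame=0x1D idx=1 entry=0x34007 [P=1 RW=1 US=1 PS=0]
  L1: frame=0x34 idx=19 entry=0x36007 [P=1 RW=1 US=1 PS=0]
  L2: frame=0x36 idx=9 entry=0x37007 [P=1 RW=1 US=1 PS=0]
  ✓ 0x37B65  — 3 lookups

Entries read for #1: 3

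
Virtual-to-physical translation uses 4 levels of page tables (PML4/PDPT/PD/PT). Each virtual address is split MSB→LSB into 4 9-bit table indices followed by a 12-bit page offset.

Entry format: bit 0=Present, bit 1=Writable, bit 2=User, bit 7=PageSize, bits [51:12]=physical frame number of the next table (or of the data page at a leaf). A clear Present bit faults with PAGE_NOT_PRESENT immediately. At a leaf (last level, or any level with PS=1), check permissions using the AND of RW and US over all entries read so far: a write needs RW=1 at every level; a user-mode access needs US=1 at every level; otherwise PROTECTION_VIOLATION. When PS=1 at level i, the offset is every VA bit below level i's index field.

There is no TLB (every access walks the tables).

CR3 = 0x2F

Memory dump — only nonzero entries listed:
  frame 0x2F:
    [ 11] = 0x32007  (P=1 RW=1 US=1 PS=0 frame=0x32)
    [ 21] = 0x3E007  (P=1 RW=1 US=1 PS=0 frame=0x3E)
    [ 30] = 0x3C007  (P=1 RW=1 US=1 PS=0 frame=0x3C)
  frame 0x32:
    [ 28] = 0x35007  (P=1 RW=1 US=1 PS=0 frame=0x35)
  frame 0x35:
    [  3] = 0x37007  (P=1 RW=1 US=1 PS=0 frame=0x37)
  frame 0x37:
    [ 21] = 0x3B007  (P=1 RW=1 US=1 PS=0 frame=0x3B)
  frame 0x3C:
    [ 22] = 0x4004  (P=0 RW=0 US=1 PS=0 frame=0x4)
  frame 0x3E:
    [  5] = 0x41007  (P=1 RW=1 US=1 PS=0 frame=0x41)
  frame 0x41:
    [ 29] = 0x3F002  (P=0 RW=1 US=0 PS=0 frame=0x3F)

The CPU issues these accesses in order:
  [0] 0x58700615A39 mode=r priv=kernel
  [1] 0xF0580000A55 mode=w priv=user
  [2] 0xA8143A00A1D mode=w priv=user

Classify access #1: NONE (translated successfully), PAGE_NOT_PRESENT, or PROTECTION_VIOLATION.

Walk each access:
#0 VA=0x58700615A39 (r,kernel):
  lvl0: tbl 0x2F, slot 11 ⇒ 0x32007 (P1/RW1/US1/PS0)
  lvl1: tbl 0x32, slot 28 ⇒ 0x35007 (P1/RW1/US1/PS0)
  lvl2: tbl 0x35, slot 3 ⇒ 0x37007 (P1/RW1/US1/PS0)
  lvl3: tbl 0x37, slot 21 ⇒ 0x3B007 (P1/RW1/US1/PS0)
  ✓ 0x3BA39  — 4 lookups
#1 VA=0xF0580000A55 (w,user):
  lvl0: tbl 0x2F, slot 30 ⇒ 0x3C007 (P1/RW1/US1/PS0)
  lvl1: tbl 0x3C, slot 22 ⇒ 0x4004 (P0/RW0/US1/PS0)
  ✗ PAGE_NOT_PRESENT  [2 reads]
#2 VA=0xA8143A00A1D (w,user):
  lvl0: tbl 0x2F, slot 21 ⇒ 0x3E007 (P1/RW1/US1/PS0)
  lvl1: tbl 0x3E, slot 5 ⇒ 0x41007 (P1/RW1/US1/PS0)
  lvl2: tbl 0x41, slot 29 ⇒ 0x3F002 (P0/RW1/US0/PS0)
  ✗ PAGE_NOT_PRESENT  [3 reads]

Access #1 fault: PAGE_NOT_PRESENT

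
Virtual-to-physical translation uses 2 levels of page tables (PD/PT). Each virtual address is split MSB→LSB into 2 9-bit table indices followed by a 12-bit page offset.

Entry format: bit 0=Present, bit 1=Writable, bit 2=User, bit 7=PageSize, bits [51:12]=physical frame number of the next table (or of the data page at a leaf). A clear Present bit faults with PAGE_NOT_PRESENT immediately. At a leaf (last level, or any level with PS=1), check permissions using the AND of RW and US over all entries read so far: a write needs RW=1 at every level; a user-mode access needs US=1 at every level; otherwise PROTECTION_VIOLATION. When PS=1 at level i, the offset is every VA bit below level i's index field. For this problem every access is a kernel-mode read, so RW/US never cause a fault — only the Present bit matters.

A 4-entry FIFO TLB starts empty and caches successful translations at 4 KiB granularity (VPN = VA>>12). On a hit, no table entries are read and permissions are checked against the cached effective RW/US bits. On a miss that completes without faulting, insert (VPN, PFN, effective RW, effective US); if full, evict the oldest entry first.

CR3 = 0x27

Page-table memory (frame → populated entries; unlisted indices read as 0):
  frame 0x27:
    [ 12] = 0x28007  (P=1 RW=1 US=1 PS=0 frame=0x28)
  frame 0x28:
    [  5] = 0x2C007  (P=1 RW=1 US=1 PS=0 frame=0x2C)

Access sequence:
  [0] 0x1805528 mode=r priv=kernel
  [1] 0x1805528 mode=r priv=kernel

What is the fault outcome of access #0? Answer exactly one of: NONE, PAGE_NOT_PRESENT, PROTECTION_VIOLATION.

Walk each access:
#0 VA=0x1805528 (r,kernel):
  [0] read 0x27 idx=12: raw=0x28007 flags P=1 W=1 U=1 S=0
  [1] read 0x28 idx=5: raw=0x2C007 flags P=1 W=1 U=1 S=0
  → PA=0x2C528  (2 entries read)
#1 VA=0x1805528 (r,kernel):
  TLB hit vpn=0x1805 → PA=0x2C528

Access #0 fault: NONE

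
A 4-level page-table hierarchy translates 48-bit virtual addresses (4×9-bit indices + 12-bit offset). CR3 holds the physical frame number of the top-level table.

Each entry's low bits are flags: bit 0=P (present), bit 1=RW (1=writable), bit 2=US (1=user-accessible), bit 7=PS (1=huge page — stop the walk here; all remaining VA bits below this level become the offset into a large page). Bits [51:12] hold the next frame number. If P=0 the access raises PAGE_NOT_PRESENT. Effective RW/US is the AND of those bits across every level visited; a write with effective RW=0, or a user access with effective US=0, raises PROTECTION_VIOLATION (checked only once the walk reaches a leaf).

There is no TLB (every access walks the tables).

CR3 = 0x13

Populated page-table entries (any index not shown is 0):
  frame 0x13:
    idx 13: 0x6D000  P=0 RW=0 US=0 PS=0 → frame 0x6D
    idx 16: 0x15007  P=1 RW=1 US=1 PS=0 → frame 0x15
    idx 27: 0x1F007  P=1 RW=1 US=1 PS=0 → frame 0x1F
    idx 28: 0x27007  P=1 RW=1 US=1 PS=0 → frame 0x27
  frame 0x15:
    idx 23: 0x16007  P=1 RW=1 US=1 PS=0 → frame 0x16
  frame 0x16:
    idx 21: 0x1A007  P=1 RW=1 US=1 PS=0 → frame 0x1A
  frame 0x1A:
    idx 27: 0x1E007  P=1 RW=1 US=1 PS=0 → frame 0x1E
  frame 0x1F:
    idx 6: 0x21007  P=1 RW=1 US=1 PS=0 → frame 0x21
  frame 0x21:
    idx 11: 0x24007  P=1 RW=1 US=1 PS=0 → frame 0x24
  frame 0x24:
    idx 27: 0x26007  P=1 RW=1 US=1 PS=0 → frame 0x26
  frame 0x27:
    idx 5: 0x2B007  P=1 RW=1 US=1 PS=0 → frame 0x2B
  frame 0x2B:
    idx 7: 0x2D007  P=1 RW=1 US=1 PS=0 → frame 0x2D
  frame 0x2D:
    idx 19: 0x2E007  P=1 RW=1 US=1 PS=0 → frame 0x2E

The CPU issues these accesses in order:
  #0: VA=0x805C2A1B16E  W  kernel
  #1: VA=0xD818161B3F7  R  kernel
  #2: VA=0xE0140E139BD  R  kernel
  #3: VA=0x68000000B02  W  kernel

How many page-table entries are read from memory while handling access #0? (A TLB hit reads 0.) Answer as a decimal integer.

Per-access translation:
#0 VA=0x805C2A1B16E (w,kernel):
  L0: frame=0x13 idx=16 entry=0x15007 [P=1 RW=1 US=1 PS=0]
  L1: frame=0x15 idx=23 entry=0x16007 [P=1 RW=1 US=1 PS=0]
  L2: frame=0x16 idx=21 entry=0x1A007 [P=1 RW=1 US=1 PS=0]
  L3: frame=0x1A idx=27 entry=0x1E007 [P=1 RW=1 US=1 PS=0]
  ⇒ phys 0x1E16E  [4 reads]
#1 VA=0xD818161B3F7 (r,kernel):
  L0: frame=0x13 idx=27 entry=0x1F007 [P=1 RW=1 US=1 PS=0]
  L1: frame=0x1F idx=6 entry=0x21007 [P=1 RW=1 US=1 PS=0]
  L2: frame=0x21 idx=11 entry=0x24007 [P=1 RW=1 US=1 PS=0]
  L3: frame=0x24 idx=27 entry=0x26007 [P=1 RW=1 US=1 PS=0]
  ⇒ phys 0x263F7  [4 reads]
#2 VA=0xE0140E139BD (r,kernel):
  L0: frame=0x13 idx=28 entry=0x27007 [P=1 RW=1 US=1 PS=0]
  L1: frame=0x27 idx=5 entry=0x2B007 [P=1 RW=1 US=1 PS=0]
  L2: frame=0x2B idx=7 entry=0x2D007 [P=1 RW=1 US=1 PS=0]
  L3: frame=0x2D idx=19 entry=0x2E007 [P=1 RW=1 US=1 PS=0]
  ⇒ phys 0x2E9BD  [4 reads]
#3 VA=0x68000000B02 (w,kernel):
  L0: frame=0x13 idx=13 entry=0x6D000 [P=0 RW=0 US=0 PS=0]
  ✗ PAGE_NOT_PRESENT  [1 reads]

Entries read for #0: 4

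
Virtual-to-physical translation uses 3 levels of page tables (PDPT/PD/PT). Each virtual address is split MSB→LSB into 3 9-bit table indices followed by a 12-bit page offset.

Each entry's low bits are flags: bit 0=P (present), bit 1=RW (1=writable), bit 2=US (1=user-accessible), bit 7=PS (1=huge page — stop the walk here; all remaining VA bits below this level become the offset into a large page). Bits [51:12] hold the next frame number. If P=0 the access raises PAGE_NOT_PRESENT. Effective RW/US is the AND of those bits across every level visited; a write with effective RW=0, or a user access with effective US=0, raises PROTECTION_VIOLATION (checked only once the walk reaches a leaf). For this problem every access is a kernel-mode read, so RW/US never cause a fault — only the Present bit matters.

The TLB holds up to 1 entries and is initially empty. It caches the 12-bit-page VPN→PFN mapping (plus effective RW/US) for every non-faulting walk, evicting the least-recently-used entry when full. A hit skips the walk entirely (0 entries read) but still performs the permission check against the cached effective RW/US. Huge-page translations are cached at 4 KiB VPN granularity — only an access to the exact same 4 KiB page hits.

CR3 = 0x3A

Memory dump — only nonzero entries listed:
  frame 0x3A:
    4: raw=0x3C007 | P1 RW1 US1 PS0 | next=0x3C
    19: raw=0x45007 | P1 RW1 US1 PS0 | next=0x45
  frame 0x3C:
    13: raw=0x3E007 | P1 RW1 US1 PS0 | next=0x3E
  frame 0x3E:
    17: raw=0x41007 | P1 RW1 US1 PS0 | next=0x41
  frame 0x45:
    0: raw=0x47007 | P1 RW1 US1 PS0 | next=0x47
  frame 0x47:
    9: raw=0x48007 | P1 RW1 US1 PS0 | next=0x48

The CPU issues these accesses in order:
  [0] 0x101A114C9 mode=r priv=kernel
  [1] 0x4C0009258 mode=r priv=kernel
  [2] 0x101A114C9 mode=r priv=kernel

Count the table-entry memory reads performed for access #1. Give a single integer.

Trace:
#0 VA=0x101A114C9 (r,kernel):
  [0] read 0x3A idx=4: raw=0x3C007 flags P=1 W=1 U=1 S=0
  [1] read 0x3C idx=13: raw=0x3E007 flags P=1 W=1 U=1 S=0
  [2] read 0x3E idx=17: raw=0x41007 flags P=1 W=1 U=1 S=0
  ✓ 0x414C9  — 3 lookups
#1 VA=0x4C0009258 (r,kernel):
  [0] read 0x3A idx=19: raw=0x45007 flags P=1 W=1 U=1 S=0
  [1] read 0x45 idx=0: raw=0x47007 flags P=1 W=1 U=1 S=0
  [2] read 0x47 idx=9: raw=0x48007 flags P=1 W=1 U=1 S=0
  ✓ 0x48258  — 3 lookups
#2 VA=0x101A114C9 (r,kernel):
  [0] read 0x3A idx=4: raw=0x3C007 flags P=1 W=1 U=1 S=0
  [1] read 0x3C idx=13: raw=0x3E007 flags P=1 W=1 U=1 S=0
  [2] read 0x3E idx=17: raw=0x41007 flags P=1 W=1 U=1 S=0
  ✓ 0x414C9  — 3 lookups

Entries read for #1: 3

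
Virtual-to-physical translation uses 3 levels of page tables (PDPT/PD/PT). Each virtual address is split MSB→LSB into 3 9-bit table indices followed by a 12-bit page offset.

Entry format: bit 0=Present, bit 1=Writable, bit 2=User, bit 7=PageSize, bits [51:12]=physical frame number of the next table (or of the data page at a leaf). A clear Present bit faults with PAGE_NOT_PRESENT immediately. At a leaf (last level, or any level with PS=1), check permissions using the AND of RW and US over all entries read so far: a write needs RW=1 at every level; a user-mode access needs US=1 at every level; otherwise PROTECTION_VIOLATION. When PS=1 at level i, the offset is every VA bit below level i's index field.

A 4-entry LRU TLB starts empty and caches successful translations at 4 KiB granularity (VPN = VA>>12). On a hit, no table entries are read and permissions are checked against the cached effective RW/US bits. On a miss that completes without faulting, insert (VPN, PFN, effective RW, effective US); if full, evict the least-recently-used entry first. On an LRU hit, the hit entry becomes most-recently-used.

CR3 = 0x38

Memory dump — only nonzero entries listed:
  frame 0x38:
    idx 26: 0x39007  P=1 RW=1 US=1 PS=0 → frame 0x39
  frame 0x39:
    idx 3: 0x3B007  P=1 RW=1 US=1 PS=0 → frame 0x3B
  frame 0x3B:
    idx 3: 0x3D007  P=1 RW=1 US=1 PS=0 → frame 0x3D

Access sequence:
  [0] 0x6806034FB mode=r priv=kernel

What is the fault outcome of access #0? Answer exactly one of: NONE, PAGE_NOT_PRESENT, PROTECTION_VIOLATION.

Trace:
#0 VA=0x6806034FB (r,kernel):
  lvl0: tbl 0x38, slot 26 ⇒ 0x39007 (P1/RW1/US1/PS0)
  lvl1: tbl 0x39, slot 3 ⇒ 0x3B007 (P1/RW1/US1/PS0)
  lvl2: tbl 0x3B, slot 3 ⇒ 0x3D007 (P1/RW1/US1/PS0)
  ✓ 0x3D4FB  — 3 lookups

Access #0 fault: NONE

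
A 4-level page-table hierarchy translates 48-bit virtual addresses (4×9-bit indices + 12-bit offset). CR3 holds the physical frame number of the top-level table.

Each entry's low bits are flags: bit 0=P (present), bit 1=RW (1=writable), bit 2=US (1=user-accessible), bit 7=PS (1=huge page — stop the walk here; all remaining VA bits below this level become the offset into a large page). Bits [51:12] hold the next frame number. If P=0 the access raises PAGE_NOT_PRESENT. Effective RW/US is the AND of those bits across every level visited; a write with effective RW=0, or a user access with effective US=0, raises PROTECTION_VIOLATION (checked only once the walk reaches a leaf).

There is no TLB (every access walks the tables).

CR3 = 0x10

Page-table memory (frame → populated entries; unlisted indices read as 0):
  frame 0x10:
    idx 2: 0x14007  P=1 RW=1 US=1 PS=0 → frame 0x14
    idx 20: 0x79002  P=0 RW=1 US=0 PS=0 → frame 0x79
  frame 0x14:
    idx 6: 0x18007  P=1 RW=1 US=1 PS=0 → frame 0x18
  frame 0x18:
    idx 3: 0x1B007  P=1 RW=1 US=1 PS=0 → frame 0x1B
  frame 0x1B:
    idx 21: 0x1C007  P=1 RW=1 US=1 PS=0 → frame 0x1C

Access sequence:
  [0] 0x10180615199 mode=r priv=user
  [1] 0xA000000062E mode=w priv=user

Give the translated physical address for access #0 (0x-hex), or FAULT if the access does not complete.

Trace:
#0 VA=0x10180615199 (r,user):
  L0 @0x10[2] → 0x14007  P=1,RW=1,US=1,PS=0
  L1 @0x14[6] → 0x18007  P=1,RW=1,US=1,PS=0
  L2 @0x18[3] → 0x1B007  P=1,RW=1,US=1,PS=0
  L3 @0x1B[21] → 0x1C007  P=1,RW=1,US=1,PS=0
  ⇒ phys 0x1C199  [4 reads]
#1 VA=0xA000000062E (w,user):
  L0 @0x10[20] → 0x79002  P=0,RW=1,US=0,PS=0
  ⇒ fault: PAGE_NOT_PRESENT  — 1 lookups

Access #0 PA: 0x1C199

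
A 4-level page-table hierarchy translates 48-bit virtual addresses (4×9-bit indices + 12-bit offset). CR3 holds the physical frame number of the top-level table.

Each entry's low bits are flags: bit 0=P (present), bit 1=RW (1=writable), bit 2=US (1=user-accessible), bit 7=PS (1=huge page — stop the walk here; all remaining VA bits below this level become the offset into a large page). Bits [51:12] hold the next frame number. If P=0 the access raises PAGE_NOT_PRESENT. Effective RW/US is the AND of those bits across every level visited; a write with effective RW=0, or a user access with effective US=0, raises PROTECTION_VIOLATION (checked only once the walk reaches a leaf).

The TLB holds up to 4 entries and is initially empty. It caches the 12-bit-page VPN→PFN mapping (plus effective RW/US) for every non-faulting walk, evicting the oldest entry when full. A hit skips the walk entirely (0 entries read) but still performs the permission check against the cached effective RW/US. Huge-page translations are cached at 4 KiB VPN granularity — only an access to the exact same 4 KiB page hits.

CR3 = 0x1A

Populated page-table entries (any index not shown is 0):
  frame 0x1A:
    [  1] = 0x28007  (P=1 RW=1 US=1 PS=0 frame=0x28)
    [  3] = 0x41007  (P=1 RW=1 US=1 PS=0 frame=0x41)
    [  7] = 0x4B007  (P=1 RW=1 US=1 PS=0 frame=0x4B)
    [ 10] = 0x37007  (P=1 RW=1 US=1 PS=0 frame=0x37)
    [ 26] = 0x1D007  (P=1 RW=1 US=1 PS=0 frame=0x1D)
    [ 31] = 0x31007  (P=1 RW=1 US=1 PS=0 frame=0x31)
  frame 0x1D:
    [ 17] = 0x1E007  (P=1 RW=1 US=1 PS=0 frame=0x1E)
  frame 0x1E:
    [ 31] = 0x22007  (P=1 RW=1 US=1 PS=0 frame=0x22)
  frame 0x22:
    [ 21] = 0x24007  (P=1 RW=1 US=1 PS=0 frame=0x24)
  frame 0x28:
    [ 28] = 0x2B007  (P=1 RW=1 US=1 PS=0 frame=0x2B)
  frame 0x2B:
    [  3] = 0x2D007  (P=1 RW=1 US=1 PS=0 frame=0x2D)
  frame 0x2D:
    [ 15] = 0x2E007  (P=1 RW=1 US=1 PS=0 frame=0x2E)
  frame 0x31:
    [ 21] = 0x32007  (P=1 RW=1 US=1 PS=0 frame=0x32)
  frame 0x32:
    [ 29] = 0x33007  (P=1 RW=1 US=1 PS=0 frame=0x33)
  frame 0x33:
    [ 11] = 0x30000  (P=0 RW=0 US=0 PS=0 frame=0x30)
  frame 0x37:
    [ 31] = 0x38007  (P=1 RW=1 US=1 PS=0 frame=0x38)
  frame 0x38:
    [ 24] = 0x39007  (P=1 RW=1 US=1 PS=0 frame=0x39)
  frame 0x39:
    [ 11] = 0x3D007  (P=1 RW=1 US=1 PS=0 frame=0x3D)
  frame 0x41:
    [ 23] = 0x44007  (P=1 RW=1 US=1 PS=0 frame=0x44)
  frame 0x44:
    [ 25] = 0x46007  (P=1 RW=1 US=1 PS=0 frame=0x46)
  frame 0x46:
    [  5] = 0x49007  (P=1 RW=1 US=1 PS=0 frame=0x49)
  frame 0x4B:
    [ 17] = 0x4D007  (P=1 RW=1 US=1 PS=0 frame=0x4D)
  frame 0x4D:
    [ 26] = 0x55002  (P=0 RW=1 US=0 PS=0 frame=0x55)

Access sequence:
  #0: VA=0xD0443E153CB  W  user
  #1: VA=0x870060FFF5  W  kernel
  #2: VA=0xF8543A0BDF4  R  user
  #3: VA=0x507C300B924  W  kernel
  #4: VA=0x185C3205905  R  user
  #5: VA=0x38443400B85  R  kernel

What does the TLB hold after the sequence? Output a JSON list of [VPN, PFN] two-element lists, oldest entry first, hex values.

Walk each access:
#0 VA=0xD0443E153CB (w,user):
  L0 @0x1A[26] → 0x1D007  P=1,RW=1,US=1,PS=0
  L1 @0x1D[17] → 0x1E007  P=1,RW=1,US=1,PS=0
  L2 @0x1E[31] → 0x22007  P=1,RW=1,US=1,PS=0
  L3 @0x22[21] → 0x24007  P=1,RW=1,US=1,PS=0
  ✓ 0x243CB  — 4 lookups
#1 VA=0x870060FFF5 (w,kernel):
  L0 @0x1A[1] → 0x28007  P=1,RW=1,US=1,PS=0
  L1 @0x28[28] → 0x2B007  P=1,RW=1,US=1,PS=0
  L2 @0x2B[3] → 0x2D007  P=1,RW=1,US=1,PS=0
  L3 @0x2D[15] → 0x2E007  P=1,RW=1,US=1,PS=0
  ✓ 0x2EFF5  — 4 lookups
#2 VA=0xF8543A0BDF4 (r,user):
  L0 @0x1A[31] → 0x31007  P=1,RW=1,US=1,PS=0
  L1 @0x31[21] → 0x32007  P=1,RW=1,US=1,PS=0
  L2 @0x32[29] → 0x33007  P=1,RW=1,US=1,PS=0
  L3 @0x33[11] → 0x30000  P=0,RW=0,US=0,PS=0
  → PAGE_NOT_PRESENT  (4 entries read)
#3 VA=0x507C300B924 (w,kernel):
  L0 @0x1A[10] → 0x37007  P=1,RW=1,US=1,PS=0
  L1 @0x37[31] → 0x38007  P=1,RW=1,US=1,PS=0
  L2 @0x38[24] → 0x39007  P=1,RW=1,US=1,PS=0
  L3 @0x39[11] → 0x3D007  P=1,RW=1,US=1,PS=0
  ✓ 0x3D924  — 4 lookups
#4 VA=0x185C3205905 (r,user):
  L0 @0x1A[3] → 0x41007  P=1,RW=1,US=1,PS=0
  L1 @0x41[23] → 0x44007  P=1,RW=1,US=1,PS=0
  L2 @0x44[25] → 0x46007  P=1,RW=1,US=1,PS=0
  L3 @0x46[5] → 0x49007  P=1,RW=1,US=1,PS=0
  ✓ 0x49905  — 4 lookups
#5 VA=0x38443400B85 (r,kernel):
  L0 @0x1A[7] → 0x4B007  P=1,RW=1,US=1,PS=0
  L1 @0x4B[17] → 0x4D007  P=1,RW=1,US=1,PS=0
  L2 @0x4D[26] → 0x55002  P=0,RW=1,US=0,PS=0
  → PAGE_NOT_PRESENT  (3 entries read)

TLB: [["0xD0443E15", "0x24"], ["0x870060F", "0x2E"], ["0x507C300B", "0x3D"], ["0x185C3205", "0x49"]]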